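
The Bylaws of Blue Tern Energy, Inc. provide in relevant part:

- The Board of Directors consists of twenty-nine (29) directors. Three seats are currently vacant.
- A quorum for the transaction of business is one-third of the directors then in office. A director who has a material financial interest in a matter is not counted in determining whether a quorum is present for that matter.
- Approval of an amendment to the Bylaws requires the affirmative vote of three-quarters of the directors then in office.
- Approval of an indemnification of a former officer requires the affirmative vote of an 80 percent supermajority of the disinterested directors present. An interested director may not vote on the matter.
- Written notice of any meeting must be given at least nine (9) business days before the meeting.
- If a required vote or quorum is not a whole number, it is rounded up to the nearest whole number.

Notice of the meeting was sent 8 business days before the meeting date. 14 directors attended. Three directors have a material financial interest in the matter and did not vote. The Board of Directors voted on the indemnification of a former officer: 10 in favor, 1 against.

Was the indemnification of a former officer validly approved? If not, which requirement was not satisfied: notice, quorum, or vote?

Notice: 8 business days given; 9 required (8 < 9). Not satisfied.
Quorum: 14 present, but the 3 interested directors do not count, leaving 11. Quorum is 9. Satisfied.
Vote: the indemnification of a former officer requires four-fifths of the disinterested directors present (14 − 3 = 11). 4/5 of 11 = 8.80, rounded up to 9, so 9 affirmative votes are needed; 10 voted in favor. Satisfied.

Invalid — notice requirement not satisfied.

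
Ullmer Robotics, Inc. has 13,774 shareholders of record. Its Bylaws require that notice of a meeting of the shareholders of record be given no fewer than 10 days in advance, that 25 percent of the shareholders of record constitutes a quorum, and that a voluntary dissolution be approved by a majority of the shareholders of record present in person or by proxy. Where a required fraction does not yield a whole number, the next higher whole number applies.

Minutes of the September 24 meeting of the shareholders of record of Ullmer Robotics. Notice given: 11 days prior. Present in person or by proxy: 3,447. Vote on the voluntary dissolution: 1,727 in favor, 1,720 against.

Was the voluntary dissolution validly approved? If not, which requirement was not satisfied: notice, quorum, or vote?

Valid — all requirements satisfied.

Notice: 11 days given; 10 required. Satisfied.
Quorum: 25% of 13,774 = 3,443.50, rounded up to 3,444; 3,447 present. Satisfied.
Vote: requires a majority of those present (3,447); a majority of 3447 is 1724, so 1,724 needed; 1,727 in favor. Satisfied.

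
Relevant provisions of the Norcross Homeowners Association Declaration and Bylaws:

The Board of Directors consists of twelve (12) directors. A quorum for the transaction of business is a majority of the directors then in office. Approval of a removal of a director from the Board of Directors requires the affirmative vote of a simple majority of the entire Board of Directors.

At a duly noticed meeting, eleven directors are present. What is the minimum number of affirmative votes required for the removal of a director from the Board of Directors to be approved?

7

The removal of a director from the Board of Directors requires a majority of the entire Board of Directors (12).
A majority of 12 is 7.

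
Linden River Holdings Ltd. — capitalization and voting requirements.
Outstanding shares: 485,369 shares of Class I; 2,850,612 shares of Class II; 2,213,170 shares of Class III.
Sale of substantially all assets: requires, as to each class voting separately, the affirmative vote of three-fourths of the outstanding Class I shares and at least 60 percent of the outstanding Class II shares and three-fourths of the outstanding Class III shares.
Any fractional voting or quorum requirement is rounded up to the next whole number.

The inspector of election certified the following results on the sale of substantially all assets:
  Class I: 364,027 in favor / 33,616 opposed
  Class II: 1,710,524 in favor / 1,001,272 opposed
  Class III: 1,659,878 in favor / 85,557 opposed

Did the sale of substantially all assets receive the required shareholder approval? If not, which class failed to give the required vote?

Class I: 3/4 of 485369 = 364026.75, rounded up to 364027; 364,027 required, 364,027 in favor — approved.
Class II: 3/5 of 2850612 = 1710367.20, rounded up to 1710368; 1,710,368 required, 1,710,524 in favor — approved.
Class III: 3/4 of 2213170 = 1659877.50, rounded up to 1659878; 1,659,878 required, 1,659,878 in favor — approved.

Approved — every class gave the required vote.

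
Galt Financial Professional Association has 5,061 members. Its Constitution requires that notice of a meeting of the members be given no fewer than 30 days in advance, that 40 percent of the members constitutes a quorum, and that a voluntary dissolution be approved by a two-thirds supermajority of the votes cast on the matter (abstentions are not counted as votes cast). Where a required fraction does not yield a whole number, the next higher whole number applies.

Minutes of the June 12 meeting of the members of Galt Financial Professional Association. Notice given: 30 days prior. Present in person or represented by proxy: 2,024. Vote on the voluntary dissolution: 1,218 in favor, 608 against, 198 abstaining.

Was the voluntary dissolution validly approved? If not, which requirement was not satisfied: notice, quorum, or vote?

Notice: 30 days given; 30 required. Satisfied.
Quorum: 40% of 5,061 = 2,024.40, rounded up to 2,025; 2,024 present. Not satisfied.
Vote: requires two-thirds of the votes cast (2,024 − 198 abstaining = 1,826); 2/3 of 1826 = 1217.33, rounded up to 1218, so 1,218 needed; 1,218 in favor. Satisfied.

Invalid — quorum requirement not satisfied.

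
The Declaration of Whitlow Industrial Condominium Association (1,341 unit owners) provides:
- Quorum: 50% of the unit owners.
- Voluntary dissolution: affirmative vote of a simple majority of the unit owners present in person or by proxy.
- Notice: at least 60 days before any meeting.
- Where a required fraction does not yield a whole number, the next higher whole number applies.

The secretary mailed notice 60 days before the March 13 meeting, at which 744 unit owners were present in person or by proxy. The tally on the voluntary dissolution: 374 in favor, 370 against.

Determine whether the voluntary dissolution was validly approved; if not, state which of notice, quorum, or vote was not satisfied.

Notice: 60 days given; 60 required. Satisfied.
Quorum: 50% of 1,341 = 670.50, rounded up to 671; 744 present. Satisfied.
Vote: requires a majority of those present (744); a majority of 744 is 373, so 373 needed; 374 in favor. Satisfied.

Valid — all requirements satisfied.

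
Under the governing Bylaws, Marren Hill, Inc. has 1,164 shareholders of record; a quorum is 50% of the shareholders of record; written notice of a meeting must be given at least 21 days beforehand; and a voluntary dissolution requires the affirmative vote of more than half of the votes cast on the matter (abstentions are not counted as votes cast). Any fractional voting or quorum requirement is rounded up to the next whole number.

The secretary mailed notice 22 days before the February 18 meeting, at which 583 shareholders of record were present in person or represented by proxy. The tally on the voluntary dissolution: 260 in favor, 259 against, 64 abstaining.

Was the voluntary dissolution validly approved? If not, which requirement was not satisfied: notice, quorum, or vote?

Valid — all requirements satisfied.

Notice: 22 days given; 21 required. Satisfied.
Quorum: 50% of 1,164 = 582; 583 present. Satisfied.
Vote: requires a majority of the votes cast (583 − 64 abstaining = 519); a majority of 519 is 260, so 260 needed; 260 in favor. Satisfied.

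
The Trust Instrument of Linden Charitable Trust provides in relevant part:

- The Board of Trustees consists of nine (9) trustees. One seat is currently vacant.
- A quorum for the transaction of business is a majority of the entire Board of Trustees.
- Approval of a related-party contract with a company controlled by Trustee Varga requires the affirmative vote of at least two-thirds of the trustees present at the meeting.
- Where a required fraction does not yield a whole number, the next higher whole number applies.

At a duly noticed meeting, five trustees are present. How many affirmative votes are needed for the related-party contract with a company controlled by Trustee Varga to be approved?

The related-party contract with a company controlled by Trustee Varga requires two-thirds of the trustees present (5).
2/3 of 5 = 3.33, rounded up to 4.

4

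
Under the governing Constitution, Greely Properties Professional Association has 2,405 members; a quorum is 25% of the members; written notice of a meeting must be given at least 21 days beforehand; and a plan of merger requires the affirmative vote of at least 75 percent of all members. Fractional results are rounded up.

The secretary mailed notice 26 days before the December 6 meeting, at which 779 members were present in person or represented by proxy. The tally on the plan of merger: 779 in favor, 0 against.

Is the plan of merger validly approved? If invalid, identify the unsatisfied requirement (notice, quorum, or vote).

Invalid — vote requirement not satisfied.

Notice: 26 days given; 21 required. Satisfied.
Quorum: 25% of 2,405 = 601.25, rounded up to 602; 779 present. Satisfied.
Vote: requires three-fourths of all members (2,405); 3/4 of 2405 = 1803.75, rounded up to 1804, so 1,804 needed; 779 in favor. Not satisfied.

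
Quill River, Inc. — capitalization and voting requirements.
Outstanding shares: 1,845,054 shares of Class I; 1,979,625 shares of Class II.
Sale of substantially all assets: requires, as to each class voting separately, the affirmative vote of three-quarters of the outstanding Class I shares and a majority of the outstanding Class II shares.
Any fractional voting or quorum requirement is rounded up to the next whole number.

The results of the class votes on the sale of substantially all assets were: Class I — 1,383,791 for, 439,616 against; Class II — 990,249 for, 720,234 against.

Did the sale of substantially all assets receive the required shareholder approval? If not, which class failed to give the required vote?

Approved — every class gave the required vote.

Class I: 3/4 of 1845054 = 1383790.50, rounded up to 1383791; 1,383,791 required, 1,383,791 in favor — approved.
Class II: a majority of 1979625 is 989813; 989,813 required, 990,249 in favor — approved.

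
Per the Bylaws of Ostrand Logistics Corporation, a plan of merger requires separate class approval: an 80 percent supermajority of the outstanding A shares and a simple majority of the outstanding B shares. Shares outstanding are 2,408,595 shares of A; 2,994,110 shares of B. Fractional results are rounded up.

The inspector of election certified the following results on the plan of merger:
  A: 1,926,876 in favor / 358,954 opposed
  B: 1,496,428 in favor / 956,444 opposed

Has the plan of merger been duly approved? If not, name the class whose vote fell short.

A: 4/5 of 2408595 = 1926876; 1,926,876 required, 1,926,876 in favor — approved.
B: a majority of 2994110 is 1497056; 1,497,056 required, 1,496,428 in favor — not approved.

Not approved — the B shares did not give the required vote.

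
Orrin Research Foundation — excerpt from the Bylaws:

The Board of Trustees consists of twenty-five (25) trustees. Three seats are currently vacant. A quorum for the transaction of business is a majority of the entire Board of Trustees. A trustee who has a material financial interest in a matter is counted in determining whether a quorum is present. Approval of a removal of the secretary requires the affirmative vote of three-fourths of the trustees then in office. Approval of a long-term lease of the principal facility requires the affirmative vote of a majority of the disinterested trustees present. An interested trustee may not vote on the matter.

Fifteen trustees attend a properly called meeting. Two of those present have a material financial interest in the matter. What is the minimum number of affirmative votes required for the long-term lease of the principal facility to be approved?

7

The long-term lease of the principal facility requires a majority of the disinterested trustees present (15 − 2 = 13).
A majority of 13 is 7.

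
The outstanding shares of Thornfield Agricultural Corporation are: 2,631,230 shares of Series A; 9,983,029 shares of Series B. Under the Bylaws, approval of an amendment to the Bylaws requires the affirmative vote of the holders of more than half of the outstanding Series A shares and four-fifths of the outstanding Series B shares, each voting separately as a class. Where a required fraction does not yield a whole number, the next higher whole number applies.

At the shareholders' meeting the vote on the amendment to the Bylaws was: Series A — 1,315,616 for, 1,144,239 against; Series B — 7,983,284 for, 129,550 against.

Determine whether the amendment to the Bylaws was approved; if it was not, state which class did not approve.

Not approved — the Series B shares did not give the required vote.

Series A: a majority of 2631230 is 1315616; 1,315,616 required, 1,315,616 in favor — approved.
Series B: 4/5 of 9983029 = 7986423.20, rounded up to 7986424; 7,986,424 required, 7,983,284 in favor — not approved.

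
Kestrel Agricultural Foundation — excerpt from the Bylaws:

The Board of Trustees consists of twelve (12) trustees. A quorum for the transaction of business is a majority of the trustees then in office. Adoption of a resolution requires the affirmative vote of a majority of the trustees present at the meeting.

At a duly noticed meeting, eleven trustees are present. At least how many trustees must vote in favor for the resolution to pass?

6

The resolution requires a majority of the trustees present (11).
A majority of 11 is 6.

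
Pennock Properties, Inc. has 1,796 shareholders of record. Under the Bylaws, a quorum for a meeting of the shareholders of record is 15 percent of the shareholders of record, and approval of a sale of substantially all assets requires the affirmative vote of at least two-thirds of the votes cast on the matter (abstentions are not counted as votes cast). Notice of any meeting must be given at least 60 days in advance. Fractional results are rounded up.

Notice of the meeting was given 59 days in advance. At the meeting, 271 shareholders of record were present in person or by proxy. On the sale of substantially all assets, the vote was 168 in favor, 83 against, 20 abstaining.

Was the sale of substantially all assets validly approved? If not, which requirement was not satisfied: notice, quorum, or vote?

Invalid — notice requirement not satisfied.

Notice: 59 days given; 60 required. Not satisfied.
Quorum: 15% of 1,796 = 269.40, rounded up to 270; 271 present. Satisfied.
Vote: requires two-thirds of the votes cast (271 − 20 abstaining = 251); 2/3 of 251 = 167.33, rounded up to 168, so 168 needed; 168 in favor. Satisfied.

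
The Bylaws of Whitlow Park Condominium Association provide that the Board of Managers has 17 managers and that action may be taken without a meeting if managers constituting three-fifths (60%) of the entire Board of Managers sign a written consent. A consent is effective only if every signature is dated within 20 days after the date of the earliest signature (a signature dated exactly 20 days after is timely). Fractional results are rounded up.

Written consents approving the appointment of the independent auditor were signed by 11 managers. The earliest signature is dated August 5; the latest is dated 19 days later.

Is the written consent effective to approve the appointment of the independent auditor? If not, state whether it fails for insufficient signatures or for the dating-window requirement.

Signatures required: three-fifths (60%) of 17 — 3/5 of 17 = 10.20, rounded up to 11, so 11 needed; 11 signed. Sufficient.
Dating window: the latest signature is 19 days after the earliest; the limit is 20 days. Within the window.

Effective — both the signature and dating-window requirements are satisfied.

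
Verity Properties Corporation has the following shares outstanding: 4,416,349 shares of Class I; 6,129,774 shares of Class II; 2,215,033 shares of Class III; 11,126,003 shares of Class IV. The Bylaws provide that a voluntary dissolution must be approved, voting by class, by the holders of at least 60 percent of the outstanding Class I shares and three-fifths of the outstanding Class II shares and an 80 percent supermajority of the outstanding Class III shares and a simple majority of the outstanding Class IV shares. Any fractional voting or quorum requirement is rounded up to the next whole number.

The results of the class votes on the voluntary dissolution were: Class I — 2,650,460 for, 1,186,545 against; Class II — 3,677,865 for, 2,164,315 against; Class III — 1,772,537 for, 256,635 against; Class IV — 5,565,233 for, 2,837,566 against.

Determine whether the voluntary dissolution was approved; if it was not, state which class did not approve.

Class I: 3/5 of 4416349 = 2649809.40, rounded up to 2649810; 2,649,810 required, 2,650,460 in favor — approved.
Class II: 3/5 of 6129774 = 3677864.40, rounded up to 3677865; 3,677,865 required, 3,677,865 in favor — approved.
Class III: 4/5 of 2215033 = 1772026.40, rounded up to 1772027; 1,772,027 required, 1,772,537 in favor — approved.
Class IV: a majority of 11126003 is 5563002; 5,563,002 required, 5,565,233 in favor — approved.

Approved — every class gave the required vote.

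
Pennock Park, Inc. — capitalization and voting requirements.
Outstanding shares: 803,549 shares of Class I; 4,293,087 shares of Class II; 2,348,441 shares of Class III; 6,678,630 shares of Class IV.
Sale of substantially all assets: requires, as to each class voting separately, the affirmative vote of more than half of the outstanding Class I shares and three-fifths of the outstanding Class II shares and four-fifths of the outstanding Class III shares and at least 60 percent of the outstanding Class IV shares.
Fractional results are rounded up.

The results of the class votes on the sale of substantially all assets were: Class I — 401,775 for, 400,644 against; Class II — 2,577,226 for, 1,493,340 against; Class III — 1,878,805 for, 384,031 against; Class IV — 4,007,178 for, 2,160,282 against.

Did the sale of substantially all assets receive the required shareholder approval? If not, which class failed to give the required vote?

Class I: a majority of 803549 is 401775; 401,775 required, 401,775 in favor — approved.
Class II: 3/5 of 4293087 = 2575852.20, rounded up to 2575853; 2,575,853 required, 2,577,226 in favor — approved.
Class III: 4/5 of 2348441 = 1878752.80, rounded up to 1878753; 1,878,753 required, 1,878,805 in favor — approved.
Class IV: 3/5 of 6678630 = 4007178; 4,007,178 required, 4,007,178 in favor — approved.

Approved — every class gave the required vote.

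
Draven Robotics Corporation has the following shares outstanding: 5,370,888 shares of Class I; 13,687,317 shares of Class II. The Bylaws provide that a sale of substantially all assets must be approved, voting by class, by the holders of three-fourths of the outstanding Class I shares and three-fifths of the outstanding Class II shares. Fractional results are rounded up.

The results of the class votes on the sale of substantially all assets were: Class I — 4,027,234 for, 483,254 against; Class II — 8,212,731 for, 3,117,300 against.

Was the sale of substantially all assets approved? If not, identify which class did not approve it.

Not approved — the Class I shares did not give the required vote.

Class I: 3/4 of 5370888 = 4028166; 4,028,166 required, 4,027,234 in favor — not approved.
Class II: 3/5 of 13687317 = 8212390.20, rounded up to 8212391; 8,212,391 required, 8,212,731 in favor — approved.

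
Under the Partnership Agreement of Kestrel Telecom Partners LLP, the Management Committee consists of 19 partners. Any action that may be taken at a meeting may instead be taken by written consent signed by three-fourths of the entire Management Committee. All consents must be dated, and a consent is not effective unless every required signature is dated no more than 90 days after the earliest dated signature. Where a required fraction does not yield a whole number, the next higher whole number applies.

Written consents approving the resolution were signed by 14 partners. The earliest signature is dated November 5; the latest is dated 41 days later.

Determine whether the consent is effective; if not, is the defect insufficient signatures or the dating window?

Not effective — insufficient signatures.

Signatures required: three-fourths of 19 — 3/4 of 19 = 14.25, rounded up to 15, so 15 needed; 14 signed. Insufficient.
Dating window: the latest signature is 41 days after the earliest; the limit is 90 days. Within the window.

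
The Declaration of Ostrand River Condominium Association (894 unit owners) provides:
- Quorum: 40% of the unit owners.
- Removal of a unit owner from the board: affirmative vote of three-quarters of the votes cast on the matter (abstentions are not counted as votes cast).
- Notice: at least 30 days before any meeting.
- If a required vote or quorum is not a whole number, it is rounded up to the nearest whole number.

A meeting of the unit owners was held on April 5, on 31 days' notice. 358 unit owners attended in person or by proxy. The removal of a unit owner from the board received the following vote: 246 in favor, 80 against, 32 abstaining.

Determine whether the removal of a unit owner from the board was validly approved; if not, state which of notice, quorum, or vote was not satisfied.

Valid — all requirements satisfied.

Notice: 31 days given; 30 required. Satisfied.
Quorum: 40% of 894 = 357.60, rounded up to 358; 358 present. Satisfied.
Vote: requires three-fourths of the votes cast (358 − 32 abstaining = 326); 3/4 of 326 = 244.50, rounded up to 245, so 245 needed; 246 in favor. Satisfied.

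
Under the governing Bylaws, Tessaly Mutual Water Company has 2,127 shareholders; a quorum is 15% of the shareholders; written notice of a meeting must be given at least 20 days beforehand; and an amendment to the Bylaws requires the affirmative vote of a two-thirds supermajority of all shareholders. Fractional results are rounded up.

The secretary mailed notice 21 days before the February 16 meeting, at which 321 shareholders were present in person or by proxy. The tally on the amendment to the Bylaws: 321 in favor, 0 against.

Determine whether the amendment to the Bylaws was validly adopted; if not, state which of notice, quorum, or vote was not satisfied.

Notice: 21 days given; 20 required. Satisfied.
Quorum: 15% of 2,127 = 319.05, rounded up to 320; 321 present. Satisfied.
Vote: requires two-thirds of all shareholders (2,127); 2/3 of 2127 = 1418, so 1,418 needed; 321 in favor. Not satisfied.

Invalid — vote requirement not satisfied.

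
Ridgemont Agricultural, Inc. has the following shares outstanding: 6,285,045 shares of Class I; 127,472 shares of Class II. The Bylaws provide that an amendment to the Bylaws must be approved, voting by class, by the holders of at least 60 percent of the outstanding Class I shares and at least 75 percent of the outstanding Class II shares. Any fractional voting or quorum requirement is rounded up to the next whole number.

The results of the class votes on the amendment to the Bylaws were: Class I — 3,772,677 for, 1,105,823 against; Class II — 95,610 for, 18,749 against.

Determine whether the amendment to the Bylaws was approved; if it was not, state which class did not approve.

Class I: 3/5 of 6285045 = 3771027; 3,771,027 required, 3,772,677 in favor — approved.
Class II: 3/4 of 127472 = 95604; 95,604 required, 95,610 in favor — approved.

Approved — every class gave the required vote.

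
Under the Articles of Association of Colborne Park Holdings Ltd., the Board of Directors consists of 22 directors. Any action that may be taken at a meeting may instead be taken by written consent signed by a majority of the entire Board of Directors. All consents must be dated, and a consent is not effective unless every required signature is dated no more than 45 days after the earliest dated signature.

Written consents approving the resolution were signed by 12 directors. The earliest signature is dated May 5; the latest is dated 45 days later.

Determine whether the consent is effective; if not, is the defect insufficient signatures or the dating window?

Effective — both the signature and dating-window requirements are satisfied.

Signatures required: a majority of 22 — a majority of 22 is 12, so 12 needed; 12 signed. Sufficient.
Dating window: the latest signature is 45 days after the earliest; the limit is 45 days. Within the window.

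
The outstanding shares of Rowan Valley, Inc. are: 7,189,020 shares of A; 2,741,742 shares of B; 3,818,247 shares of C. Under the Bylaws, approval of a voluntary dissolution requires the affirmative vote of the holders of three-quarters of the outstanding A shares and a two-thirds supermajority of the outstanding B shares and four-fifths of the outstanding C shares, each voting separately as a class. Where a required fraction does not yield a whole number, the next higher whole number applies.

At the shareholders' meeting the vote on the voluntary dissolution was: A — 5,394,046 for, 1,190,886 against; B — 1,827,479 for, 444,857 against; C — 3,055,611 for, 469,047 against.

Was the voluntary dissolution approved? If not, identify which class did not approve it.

A: 3/4 of 7189020 = 5391765; 5,391,765 required, 5,394,046 in favor — approved.
B: 2/3 of 2741742 = 1827828; 1,827,828 required, 1,827,479 in favor — not approved.
C: 4/5 of 3818247 = 3054597.60, rounded up to 3054598; 3,054,598 required, 3,055,611 in favor — approved.

Not approved — the B shares did not give the required vote.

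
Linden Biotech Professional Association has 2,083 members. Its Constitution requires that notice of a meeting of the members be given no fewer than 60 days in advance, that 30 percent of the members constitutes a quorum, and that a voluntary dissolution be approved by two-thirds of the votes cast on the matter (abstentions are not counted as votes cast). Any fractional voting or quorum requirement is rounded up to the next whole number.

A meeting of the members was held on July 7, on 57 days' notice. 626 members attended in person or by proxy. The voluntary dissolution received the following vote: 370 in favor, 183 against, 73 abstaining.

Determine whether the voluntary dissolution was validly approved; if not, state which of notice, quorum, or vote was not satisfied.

Notice: 57 days given; 60 required. Not satisfied.
Quorum: 30% of 2,083 = 624.90, rounded up to 625; 626 present. Satisfied.
Vote: requires two-thirds of the votes cast (626 − 73 abstaining = 553); 2/3 of 553 = 368.67, rounded up to 369, so 369 needed; 370 in favor. Satisfied.

Invalid — notice requirement not satisfied.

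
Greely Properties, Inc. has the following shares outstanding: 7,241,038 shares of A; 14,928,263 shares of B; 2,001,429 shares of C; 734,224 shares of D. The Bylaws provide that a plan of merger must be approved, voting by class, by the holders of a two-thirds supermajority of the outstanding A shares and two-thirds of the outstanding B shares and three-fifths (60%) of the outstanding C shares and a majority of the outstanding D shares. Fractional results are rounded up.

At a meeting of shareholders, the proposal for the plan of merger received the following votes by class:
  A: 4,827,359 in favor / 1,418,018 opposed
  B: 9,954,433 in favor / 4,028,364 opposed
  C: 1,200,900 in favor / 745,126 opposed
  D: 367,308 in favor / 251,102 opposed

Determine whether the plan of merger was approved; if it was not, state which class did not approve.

A: 2/3 of 7241038 = 4827358.67, rounded up to 4827359; 4,827,359 required, 4,827,359 in favor — approved.
B: 2/3 of 14928263 = 9952175.33, rounded up to 9952176; 9,952,176 required, 9,954,433 in favor — approved.
C: 3/5 of 2001429 = 1200857.40, rounded up to 1200858; 1,200,858 required, 1,200,900 in favor — approved.
D: a majority of 734224 is 367113; 367,113 required, 367,308 in favor — approved.

Approved — every class gave the required vote.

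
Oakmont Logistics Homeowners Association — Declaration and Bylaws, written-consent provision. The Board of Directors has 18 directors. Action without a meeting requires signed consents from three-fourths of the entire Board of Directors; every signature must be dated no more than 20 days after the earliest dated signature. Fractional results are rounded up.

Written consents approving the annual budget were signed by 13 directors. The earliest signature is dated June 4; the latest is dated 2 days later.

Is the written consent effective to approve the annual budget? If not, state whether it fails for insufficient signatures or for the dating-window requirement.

Signatures required: three-fourths of 18 — 3/4 of 18 = 13.50, rounded up to 14, so 14 needed; 13 signed. Insufficient.
Dating window: the latest signature is 2 days after the earliest; the limit is 20 days. Within the window.

Not effective — insufficient signatures.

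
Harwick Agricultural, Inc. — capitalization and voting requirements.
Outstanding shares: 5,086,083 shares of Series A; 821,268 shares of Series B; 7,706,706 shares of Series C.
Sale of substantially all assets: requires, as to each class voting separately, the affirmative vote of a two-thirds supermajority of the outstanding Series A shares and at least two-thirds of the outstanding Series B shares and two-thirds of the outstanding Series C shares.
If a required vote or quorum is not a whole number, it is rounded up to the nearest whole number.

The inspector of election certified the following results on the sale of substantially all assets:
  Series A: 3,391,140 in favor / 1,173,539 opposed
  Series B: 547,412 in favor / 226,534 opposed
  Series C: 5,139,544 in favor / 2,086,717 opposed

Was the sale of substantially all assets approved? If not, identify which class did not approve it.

Series A: 2/3 of 5086083 = 3390722; 3,390,722 required, 3,391,140 in favor — approved.
Series B: 2/3 of 821268 = 547512; 547,512 required, 547,412 in favor — not approved.
Series C: 2/3 of 7706706 = 5137804; 5,137,804 required, 5,139,544 in favor — approved.

Not approved — the Series B shares did not give the required vote.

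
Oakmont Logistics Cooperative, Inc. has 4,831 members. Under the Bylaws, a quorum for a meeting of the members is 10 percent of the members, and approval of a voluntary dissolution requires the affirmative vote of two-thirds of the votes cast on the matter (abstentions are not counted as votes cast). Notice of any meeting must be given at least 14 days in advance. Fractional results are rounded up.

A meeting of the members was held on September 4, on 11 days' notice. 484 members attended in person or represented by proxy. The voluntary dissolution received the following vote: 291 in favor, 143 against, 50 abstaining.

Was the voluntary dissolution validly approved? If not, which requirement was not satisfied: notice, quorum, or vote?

Invalid — notice requirement not satisfied.

Notice: 11 days given; 14 required. Not satisfied.
Quorum: 10% of 4,831 = 483.10, rounded up to 484; 484 present. Satisfied.
Vote: requires two-thirds of the votes cast (484 − 50 abstaining = 434); 2/3 of 434 = 289.33, rounded up to 290, so 290 needed; 291 in favor. Satisfied.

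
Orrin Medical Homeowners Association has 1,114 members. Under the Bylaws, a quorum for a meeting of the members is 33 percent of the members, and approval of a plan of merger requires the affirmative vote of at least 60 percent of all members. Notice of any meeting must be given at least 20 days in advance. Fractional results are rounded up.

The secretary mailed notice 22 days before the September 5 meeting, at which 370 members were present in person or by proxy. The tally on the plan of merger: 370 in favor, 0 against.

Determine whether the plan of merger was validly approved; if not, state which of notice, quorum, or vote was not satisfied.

Invalid — vote requirement not satisfied.

Notice: 22 days given; 20 required. Satisfied.
Quorum: 33% of 1,114 = 367.62, rounded up to 368; 370 present. Satisfied.
Vote: requires three-fifths of all members (1,114); 3/5 of 1114 = 668.40, rounded up to 669, so 669 needed; 370 in favor. Not satisfied.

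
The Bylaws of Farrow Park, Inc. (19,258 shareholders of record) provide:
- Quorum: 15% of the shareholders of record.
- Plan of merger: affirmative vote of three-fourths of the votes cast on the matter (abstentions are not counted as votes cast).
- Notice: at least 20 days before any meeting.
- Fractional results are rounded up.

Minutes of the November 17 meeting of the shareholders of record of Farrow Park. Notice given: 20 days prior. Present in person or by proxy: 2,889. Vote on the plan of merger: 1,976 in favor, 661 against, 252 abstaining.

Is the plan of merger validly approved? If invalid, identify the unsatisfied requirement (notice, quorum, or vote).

Invalid — vote requirement not satisfied.

Notice: 20 days given; 20 required. Satisfied.
Quorum: 15% of 19,258 = 2,888.70, rounded up to 2,889; 2,889 present. Satisfied.
Vote: requires three-fourths of the votes cast (2,889 − 252 abstaining = 2,637); 3/4 of 2637 = 1977.75, rounded up to 1978, so 1,978 needed; 1,976 in favor. Not satisfied.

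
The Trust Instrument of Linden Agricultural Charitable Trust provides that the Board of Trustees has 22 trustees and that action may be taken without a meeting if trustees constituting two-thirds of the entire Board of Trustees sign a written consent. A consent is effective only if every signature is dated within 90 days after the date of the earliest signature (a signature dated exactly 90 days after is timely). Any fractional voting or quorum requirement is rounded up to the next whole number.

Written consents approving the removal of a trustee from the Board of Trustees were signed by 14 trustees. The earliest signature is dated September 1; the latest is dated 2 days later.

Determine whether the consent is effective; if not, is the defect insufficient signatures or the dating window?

Not effective — insufficient signatures.

Signatures required: two-thirds of 22 — 2/3 of 22 = 14.67, rounded up to 15, so 15 needed; 14 signed. Insufficient.
Dating window: the latest signature is 2 days after the earliest; the limit is 90 days. Within the window.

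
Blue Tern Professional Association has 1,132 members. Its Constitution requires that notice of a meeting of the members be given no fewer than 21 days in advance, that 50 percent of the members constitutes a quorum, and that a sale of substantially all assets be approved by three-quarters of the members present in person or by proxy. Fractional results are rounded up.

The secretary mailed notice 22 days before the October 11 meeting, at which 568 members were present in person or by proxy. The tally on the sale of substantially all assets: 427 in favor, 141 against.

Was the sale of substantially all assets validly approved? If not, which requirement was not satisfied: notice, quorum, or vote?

Valid — all requirements satisfied.

Notice: 22 days given; 21 required. Satisfied.
Quorum: 50% of 1,132 = 566; 568 present. Satisfied.
Vote: requires three-fourths of those present (568); 3/4 of 568 = 426, so 426 needed; 427 in favor. Satisfied.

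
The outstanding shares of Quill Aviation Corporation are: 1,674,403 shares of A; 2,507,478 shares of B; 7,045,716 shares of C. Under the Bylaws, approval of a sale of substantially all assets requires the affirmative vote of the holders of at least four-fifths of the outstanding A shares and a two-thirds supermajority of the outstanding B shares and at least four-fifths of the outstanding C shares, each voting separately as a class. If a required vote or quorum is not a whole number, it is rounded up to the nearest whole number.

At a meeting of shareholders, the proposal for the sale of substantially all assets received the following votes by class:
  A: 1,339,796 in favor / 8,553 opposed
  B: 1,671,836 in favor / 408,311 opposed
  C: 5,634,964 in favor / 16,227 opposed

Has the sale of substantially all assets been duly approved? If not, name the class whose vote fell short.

Not approved — the C shares did not give the required vote.

A: 4/5 of 1674403 = 1339522.40, rounded up to 1339523; 1,339,523 required, 1,339,796 in favor — approved.
B: 2/3 of 2507478 = 1671652; 1,671,652 required, 1,671,836 in favor — approved.
C: 4/5 of 7045716 = 5636572.80, rounded up to 5636573; 5,636,573 required, 5,634,964 in favor — not approved.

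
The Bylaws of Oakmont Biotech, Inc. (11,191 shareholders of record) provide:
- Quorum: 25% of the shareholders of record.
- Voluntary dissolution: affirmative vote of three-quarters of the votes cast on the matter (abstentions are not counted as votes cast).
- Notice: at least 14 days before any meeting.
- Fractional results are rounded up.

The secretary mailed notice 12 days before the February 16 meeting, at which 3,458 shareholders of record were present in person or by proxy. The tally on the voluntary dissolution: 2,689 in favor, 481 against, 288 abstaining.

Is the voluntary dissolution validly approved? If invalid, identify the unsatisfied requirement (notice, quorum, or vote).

Notice: 12 days given; 14 required. Not satisfied.
Quorum: 25% of 11,191 = 2,797.75, rounded up to 2,798; 3,458 present. Satisfied.
Vote: requires three-fourths of the votes cast (3,458 − 288 abstaining = 3,170); 3/4 of 3170 = 2377.50, rounded up to 2378, so 2,378 needed; 2,689 in favor. Satisfied.

Invalid — notice requirement not satisfied.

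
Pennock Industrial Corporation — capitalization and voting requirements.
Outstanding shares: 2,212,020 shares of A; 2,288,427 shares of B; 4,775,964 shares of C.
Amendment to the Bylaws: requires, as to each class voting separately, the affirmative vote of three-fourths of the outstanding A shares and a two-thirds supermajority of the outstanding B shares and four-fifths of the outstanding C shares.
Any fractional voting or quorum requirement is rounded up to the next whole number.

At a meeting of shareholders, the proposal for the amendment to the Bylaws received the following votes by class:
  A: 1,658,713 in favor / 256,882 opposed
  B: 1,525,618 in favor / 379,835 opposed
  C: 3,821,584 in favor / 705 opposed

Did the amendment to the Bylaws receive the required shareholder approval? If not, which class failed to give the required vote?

Not approved — the A shares did not give the required vote.

A: 3/4 of 2212020 = 1659015; 1,659,015 required, 1,658,713 in favor — not approved.
B: 2/3 of 2288427 = 1525618; 1,525,618 required, 1,525,618 in favor — approved.
C: 4/5 of 4775964 = 3820771.20, rounded up to 3820772; 3,820,772 required, 3,821,584 in favor — approved.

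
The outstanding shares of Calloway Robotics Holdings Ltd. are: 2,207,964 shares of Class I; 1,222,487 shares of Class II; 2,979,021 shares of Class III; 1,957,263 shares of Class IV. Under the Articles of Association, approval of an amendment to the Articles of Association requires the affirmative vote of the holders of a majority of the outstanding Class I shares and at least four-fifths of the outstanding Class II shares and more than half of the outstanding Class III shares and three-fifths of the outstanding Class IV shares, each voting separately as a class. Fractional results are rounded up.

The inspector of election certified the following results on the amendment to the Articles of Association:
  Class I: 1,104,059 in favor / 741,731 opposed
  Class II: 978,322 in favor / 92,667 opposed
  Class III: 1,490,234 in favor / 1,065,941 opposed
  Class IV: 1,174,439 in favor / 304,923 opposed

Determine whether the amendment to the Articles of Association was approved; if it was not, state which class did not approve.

Approved — every class gave the required vote.

Class I: a majority of 2207964 is 1103983; 1,103,983 required, 1,104,059 in favor — approved.
Class II: 4/5 of 1222487 = 977989.60, rounded up to 977990; 977,990 required, 978,322 in favor — approved.
Class III: a majority of 2979021 is 1489511; 1,489,511 required, 1,490,234 in favor — approved.
Class IV: 3/5 of 1957263 = 1174357.80, rounded up to 1174358; 1,174,358 required, 1,174,439 in favor — approved.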